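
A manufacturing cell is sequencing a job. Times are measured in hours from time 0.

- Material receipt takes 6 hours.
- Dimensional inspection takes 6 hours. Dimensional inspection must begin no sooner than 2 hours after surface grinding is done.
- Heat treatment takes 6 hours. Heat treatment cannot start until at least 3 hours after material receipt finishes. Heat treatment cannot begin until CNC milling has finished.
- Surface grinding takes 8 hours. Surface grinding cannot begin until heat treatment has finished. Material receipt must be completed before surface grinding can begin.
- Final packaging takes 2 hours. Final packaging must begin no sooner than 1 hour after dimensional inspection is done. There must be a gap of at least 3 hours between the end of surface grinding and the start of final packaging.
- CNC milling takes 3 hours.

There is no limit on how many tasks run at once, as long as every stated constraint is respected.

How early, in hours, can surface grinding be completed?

23

CNC milling can start immediately at hour 0; it finishes at hour 3.
Material receipt can start immediately at hour 0; it finishes at hour 6.
Heat treatment needs all of material receipt (finishes hour 6, plus 3-hour gap → hour 9); CNC milling (finishes hour 3). That puts its earliest start at hour 9; it finishes at 9 + 6 = hour 15.
Surface grinding has to wait for heat treatment (finishes hour 15); material receipt (finishes hour 6). The latest of these is hour 15, so surface grinding runs hour 15 to 15 + 8 = hour 23.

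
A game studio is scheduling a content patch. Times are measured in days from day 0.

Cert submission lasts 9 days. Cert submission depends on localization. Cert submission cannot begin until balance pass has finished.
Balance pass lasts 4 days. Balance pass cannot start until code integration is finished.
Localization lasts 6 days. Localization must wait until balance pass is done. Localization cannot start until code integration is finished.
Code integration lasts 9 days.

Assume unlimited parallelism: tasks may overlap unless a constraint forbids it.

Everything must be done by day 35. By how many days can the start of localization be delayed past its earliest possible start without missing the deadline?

Nothing blocks code integration, so it runs from day 0 to day 9.
Balance pass waits on code integration (finishes day 9), so it starts at day 9 and finishes at 9 + 4 = day 13.
Localization needs all of balance pass (finishes day 13); code integration (finishes day 9). That puts its earliest start at day 13; it finishes at 13 + 6 = day 19.

Working backward from the deadline:
Cert submission has no dependents, so it just needs to finish by day 35. Starting by 35 − 9 = day 26 achieves that.
Localization must finish before cert submission (must start by day 26). With a 6-day duration, localization must start by 26 − 6 = day 20.
So localization can start as early as day 13 and as late as day 20, giving 20 − 13 = 7 days of slack.

7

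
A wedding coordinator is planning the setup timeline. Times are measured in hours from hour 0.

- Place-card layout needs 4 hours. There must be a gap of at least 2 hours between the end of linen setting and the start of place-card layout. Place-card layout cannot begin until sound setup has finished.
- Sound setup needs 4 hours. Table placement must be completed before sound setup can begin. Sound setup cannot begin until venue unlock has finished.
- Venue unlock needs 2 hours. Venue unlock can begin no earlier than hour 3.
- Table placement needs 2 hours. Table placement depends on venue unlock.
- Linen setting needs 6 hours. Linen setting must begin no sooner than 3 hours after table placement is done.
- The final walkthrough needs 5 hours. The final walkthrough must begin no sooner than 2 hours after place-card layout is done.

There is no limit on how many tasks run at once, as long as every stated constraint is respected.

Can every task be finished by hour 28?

No

Venue unlock waits on its own release at hour 3, so it starts at hour 3 and finishes at 3 + 2 = hour 5.
After venue unlock (finishes hour 5), table placement can start at hour 5 and finishes at hour 7.
Sound setup needs all of table placement (finishes hour 7); venue unlock (finishes hour 5). That puts its earliest start at hour 7; it finishes at 7 + 4 = hour 11.
After table placement (finishes hour 7, plus 3-hour gap → hour 10), linen setting can start at hour 10 and finishes at hour 16.
Place-card layout needs all of linen setting (finishes hour 16, plus 2-hour gap → hour 18); sound setup (finishes hour 11). That puts its earliest start at hour 18; it finishes at 18 + 4 = hour 22.
After place-card layout (finishes hour 22, plus 2-hour gap → hour 24), the final walkthrough can start at hour 24 and finishes at hour 29.
The earliest everything can be done is hour 29, which is after the deadline of 28, so it is not possible.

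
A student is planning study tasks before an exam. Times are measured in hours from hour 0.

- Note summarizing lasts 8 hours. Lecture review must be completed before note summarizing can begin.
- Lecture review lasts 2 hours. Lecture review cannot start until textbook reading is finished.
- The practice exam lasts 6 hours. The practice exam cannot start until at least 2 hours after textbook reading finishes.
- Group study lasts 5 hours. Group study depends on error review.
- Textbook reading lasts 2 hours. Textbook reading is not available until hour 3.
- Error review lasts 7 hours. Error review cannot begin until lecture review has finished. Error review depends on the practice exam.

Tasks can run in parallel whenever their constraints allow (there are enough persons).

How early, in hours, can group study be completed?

25

After its own release at hour 3, textbook reading can start at hour 3 and finishes at hour 5.
The practice exam waits on textbook reading (finishes hour 5, plus 2-hour gap → hour 7), so it starts at hour 7 and finishes at 7 + 6 = hour 13.
Lecture review waits on textbook reading (finishes hour 5), so it starts at hour 5 and finishes at 5 + 2 = hour 7.
For error review: lecture review (finishes hour 7); the practice exam (finishes hour 13). Taking the maximum gives a start of hour 13, and it finishes at 13 + 7 = hour 20.
After error review (finishes hour 20), group study can start at hour 20 and finishes at hour 25.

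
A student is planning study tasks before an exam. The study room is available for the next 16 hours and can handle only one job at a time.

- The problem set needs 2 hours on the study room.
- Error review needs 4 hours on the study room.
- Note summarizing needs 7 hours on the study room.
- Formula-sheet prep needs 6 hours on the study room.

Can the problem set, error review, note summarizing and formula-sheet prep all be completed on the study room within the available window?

Running back to back, the jobs need 2 + 4 + 7 + 6 = 19 hours on the study room.
Since 19 > 16, they cannot all fit.

No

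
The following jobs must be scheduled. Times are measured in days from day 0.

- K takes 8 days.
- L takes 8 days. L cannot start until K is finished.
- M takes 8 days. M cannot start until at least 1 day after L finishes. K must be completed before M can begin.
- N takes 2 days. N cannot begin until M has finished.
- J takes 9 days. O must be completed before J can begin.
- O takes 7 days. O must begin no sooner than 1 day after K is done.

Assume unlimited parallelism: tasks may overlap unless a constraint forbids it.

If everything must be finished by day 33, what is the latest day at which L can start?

Nothing follows N; the deadline of day 33 is its only limit. It must start by 33 − 2 = day 31.
M has to be done before N (must start by day 31). That means finishing by day 31, i.e. starting by 31 − 8 = day 23.
L must finish before M (must start by day 23, minus 1-day gap → day 22). With an 8-day duration, L must start by 22 − 8 = day 14.

14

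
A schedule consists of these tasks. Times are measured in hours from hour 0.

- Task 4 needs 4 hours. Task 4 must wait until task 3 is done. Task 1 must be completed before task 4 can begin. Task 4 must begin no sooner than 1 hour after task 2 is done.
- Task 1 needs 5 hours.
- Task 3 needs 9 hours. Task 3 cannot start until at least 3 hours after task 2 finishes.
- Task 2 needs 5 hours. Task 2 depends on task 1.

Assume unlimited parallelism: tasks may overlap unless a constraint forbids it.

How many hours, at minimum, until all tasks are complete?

26

Nothing blocks task 1, so it runs from hour 0 to hour 5.
After task 1 (finishes hour 5), task 2 can start at hour 5 and finishes at hour 10.
Task 3 waits on task 2 (finishes hour 10, plus 3-hour gap → hour 13), so it starts at hour 13 and finishes at 13 + 9 = hour 22.
Task 4 needs all of task 3 (finishes hour 22); task 1 (finishes hour 5); task 2 (finishes hour 10, plus 1-hour gap → hour 11). That puts its earliest start at hour 22; it finishes at 22 + 4 = hour 26.
All tasks are finished once the last one completes. Finish times: Task 1 at 5, Task 2 at 10, Task 3 at 22, Task 4 at 26. The latest is hour 26.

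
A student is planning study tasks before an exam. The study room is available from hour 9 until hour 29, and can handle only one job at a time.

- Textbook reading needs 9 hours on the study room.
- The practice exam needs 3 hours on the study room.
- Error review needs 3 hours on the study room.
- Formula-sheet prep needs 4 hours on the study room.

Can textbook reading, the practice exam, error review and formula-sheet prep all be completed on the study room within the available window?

The study room window is 29 − 9 = 20 hours.
Running back to back, the jobs need 9 + 3 + 3 + 4 = 19 hours on the study room.
Since 19 ≤ 20, they fit within the window.

Yes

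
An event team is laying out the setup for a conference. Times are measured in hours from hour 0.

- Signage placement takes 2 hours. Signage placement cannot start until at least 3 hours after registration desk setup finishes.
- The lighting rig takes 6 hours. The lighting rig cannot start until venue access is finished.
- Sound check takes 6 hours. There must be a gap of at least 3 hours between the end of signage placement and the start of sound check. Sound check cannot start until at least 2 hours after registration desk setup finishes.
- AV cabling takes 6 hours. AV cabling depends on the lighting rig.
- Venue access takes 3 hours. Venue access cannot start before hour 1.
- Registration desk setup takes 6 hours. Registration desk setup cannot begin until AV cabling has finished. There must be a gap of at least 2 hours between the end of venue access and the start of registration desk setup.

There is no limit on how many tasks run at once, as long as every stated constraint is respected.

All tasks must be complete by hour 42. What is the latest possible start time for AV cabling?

16

To finish by hour 42, sound check (duration 6) must start no later than hour 36.
Signage placement must finish before sound check (must start by hour 36, minus 3-hour gap → hour 33). With a 2-hour duration, signage placement must start by 33 − 2 = hour 31.
Registration desk setup must finish in time for signage placement (must start by hour 31, minus 3-hour gap → hour 28); sound check (must start by hour 36, minus 2-hour gap → hour 34). The tightest is hour 28, so registration desk setup must start by 28 − 6 = hour 22.
AV cabling feeds into registration desk setup (must start by hour 22); so AV cabling must finish by hour 22 and therefore start by hour 16.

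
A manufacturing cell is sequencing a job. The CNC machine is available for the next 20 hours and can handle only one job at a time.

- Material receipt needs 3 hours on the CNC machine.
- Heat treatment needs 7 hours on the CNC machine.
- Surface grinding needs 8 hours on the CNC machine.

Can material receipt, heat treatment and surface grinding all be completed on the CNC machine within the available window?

Yes

Running back to back, the jobs need 3 + 7 + 8 = 18 hours on the CNC machine.
Since 18 ≤ 20, they fit within the window.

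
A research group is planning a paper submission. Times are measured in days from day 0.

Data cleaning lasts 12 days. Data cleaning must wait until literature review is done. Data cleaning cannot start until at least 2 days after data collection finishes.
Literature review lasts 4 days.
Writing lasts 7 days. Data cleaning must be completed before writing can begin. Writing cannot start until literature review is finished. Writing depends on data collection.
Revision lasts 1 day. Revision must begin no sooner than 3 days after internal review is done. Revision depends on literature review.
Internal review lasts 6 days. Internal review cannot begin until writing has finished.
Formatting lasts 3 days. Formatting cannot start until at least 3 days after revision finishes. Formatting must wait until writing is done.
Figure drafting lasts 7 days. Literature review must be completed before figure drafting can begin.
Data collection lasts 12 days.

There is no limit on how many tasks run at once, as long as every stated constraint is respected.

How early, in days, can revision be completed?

Data collection can start immediately at day 0; it finishes at day 12.
Literature review can start immediately at day 0; it finishes at day 4.
Data cleaning has to wait for literature review (finishes day 4); data collection (finishes day 12, plus 2-day gap → day 14). The latest of these is day 14, so data cleaning runs day 14 to 14 + 12 = day 26.
Writing cannot start until data cleaning (finishes day 26); literature review (finishes day 4); data collection (finishes day 12). The controlling bound is day 26, so writing finishes at 26 + 7 = day 33.
After writing (finishes day 33), internal review can start at day 33 and finishes at day 39.
Revision needs all of internal review (finishes day 39, plus 3-day gap → day 42); literature review (finishes day 4). That puts its earliest start at day 42; it finishes at 42 + 1 = day 43.

43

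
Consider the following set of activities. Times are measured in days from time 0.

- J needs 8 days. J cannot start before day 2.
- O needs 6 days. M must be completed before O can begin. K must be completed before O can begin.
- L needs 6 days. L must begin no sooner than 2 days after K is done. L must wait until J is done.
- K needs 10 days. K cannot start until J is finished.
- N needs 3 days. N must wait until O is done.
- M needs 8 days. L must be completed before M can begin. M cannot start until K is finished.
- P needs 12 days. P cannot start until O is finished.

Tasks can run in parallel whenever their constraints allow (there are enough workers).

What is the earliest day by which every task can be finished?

J waits on its own release at day 2, so it starts at day 2 and finishes at 2 + 8 = day 10.
K cannot begin until J (finishes day 10). It runs from day 10 to 10 + 10 = day 20.
L cannot start until K (finishes day 20, plus 2-day gap → day 22); J (finishes day 10). The controlling bound is day 22, so L finishes at 22 + 6 = day 28.
M cannot start until L (finishes day 28); K (finishes day 20). The controlling bound is day 28, so M finishes at 28 + 8 = day 36.
O cannot start until M (finishes day 36); K (finishes day 20). The controlling bound is day 36, so O finishes at 36 + 6 = day 42.
P cannot begin until O (finishes day 42). It runs from day 42 to 42 + 12 = day 54.
N cannot begin until O (finishes day 42). It runs from day 42 to 42 + 3 = day 45.
All tasks are finished once the last one completes. Finish times: J at 10, K at 20, L at 28, M at 36, N at 45, O at 42, P at 54. The latest is day 54.

54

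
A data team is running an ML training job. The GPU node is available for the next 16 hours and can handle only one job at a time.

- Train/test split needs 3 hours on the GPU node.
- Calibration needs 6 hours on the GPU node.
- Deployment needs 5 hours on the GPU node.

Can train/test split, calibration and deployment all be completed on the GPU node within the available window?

Running back to back, the jobs need 3 + 6 + 5 = 14 hours on the GPU node.
Since 14 ≤ 16, they fit within the window.

Yes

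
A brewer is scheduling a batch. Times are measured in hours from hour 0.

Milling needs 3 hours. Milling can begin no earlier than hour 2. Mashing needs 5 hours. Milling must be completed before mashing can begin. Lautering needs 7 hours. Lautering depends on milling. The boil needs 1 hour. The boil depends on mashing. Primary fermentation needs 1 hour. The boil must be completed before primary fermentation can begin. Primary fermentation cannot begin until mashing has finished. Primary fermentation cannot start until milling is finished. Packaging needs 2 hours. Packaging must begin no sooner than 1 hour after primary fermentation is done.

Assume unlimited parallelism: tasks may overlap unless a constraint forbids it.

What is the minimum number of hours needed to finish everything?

Milling cannot begin until its own release at hour 2. It runs from hour 2 to 2 + 3 = hour 5.
Lautering waits on milling (finishes hour 5), so it starts at hour 5 and finishes at 5 + 7 = hour 12.
After milling (finishes hour 5), mashing can start at hour 5 and finishes at hour 10.
The boil waits on mashing (finishes hour 10), so it starts at hour 10 and finishes at 10 + 1 = hour 11.
Primary fermentation needs all of the boil (finishes hour 11); mashing (finishes hour 10); milling (finishes hour 5). That puts its earliest start at hour 11; it finishes at 11 + 1 = hour 12.
After primary fermentation (finishes hour 12, plus 1-hour gap → hour 13), packaging can start at hour 13 and finishes at hour 15.
All tasks are finished once the last one completes. Finish times: Milling at 5, Mashing at 10, Lautering at 12, The boil at 11, Primary fermentation at 12, Packaging at 15. The latest is hour 15.

15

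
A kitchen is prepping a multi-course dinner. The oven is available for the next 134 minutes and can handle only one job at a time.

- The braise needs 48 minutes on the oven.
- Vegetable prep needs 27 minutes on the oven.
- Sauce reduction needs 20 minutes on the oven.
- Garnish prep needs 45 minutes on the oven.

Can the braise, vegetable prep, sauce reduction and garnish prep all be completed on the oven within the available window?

Running back to back, the jobs need 48 + 27 + 20 + 45 = 140 minutes on the oven.
Since 140 > 134, they cannot all fit.

No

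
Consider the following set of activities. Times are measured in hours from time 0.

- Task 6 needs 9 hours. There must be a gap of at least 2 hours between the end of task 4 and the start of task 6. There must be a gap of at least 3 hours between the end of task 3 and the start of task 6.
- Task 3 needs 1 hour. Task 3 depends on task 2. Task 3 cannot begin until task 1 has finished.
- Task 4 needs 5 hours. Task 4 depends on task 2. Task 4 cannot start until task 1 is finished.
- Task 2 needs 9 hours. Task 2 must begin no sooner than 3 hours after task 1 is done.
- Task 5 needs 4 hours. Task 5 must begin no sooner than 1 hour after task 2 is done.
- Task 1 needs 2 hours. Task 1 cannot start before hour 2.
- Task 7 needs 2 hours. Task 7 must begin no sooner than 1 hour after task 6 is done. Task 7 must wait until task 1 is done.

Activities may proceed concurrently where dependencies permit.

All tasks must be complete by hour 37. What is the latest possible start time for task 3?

Task 7 has no dependents, so it just needs to finish by hour 37. Starting by 37 − 2 = hour 35 achieves that.
Task 6 must finish before task 7 (must start by hour 35, minus 1-hour gap → hour 34). With a 9-hour duration, task 6 must start by 34 − 9 = hour 25.
Task 3 must finish before task 6 (must start by hour 25, minus 3-hour gap → hour 22). With a 1-hour duration, task 3 must start by 22 − 1 = hour 21.

21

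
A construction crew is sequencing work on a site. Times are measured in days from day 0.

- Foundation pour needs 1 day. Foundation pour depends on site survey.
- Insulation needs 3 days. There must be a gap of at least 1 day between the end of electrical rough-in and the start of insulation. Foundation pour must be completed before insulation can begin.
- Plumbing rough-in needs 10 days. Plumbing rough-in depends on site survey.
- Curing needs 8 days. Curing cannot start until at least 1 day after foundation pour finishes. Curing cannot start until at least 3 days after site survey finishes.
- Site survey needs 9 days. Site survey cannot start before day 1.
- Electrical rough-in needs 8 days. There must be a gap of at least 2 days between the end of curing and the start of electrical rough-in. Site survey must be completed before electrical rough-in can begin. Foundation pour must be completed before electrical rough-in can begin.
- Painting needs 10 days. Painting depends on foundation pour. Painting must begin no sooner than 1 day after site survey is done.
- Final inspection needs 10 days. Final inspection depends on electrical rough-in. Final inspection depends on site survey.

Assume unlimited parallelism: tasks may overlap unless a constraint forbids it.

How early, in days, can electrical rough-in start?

After its own release at day 1, site survey can start at day 1 and finishes at day 10.
Foundation pour cannot begin until site survey (finishes day 10). It runs from day 10 to 10 + 1 = day 11.
Curing needs all of foundation pour (finishes day 11, plus 1-day gap → day 12); site survey (finishes day 10, plus 3-day gap → day 13). That puts its earliest start at day 13; it finishes at 13 + 8 = day 21.
Electrical rough-in waits on curing (finishes day 21, plus 2-day gap → day 23); site survey (finishes day 10); foundation pour (finishes day 11). The latest of these is day 23, which is the earliest electrical rough-in can start.

23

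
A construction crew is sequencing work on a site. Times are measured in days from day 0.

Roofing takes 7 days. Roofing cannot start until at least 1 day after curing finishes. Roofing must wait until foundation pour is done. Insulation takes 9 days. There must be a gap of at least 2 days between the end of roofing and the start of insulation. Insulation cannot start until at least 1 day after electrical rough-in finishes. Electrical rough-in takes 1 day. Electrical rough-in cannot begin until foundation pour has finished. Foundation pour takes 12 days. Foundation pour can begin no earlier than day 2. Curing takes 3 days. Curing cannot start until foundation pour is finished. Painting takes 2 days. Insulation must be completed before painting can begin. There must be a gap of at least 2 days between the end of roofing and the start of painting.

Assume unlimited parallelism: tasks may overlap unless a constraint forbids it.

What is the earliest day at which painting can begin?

Foundation pour cannot begin until its own release at day 2. It runs from day 2 to 2 + 12 = day 14.
Electrical rough-in cannot begin until foundation pour (finishes day 14). It runs from day 14 to 14 + 1 = day 15.
Curing waits on foundation pour (finishes day 14), so it starts at day 14 and finishes at 14 + 3 = day 17.
Roofing has to wait for curing (finishes day 17, plus 1-day gap → day 18); foundation pour (finishes day 14). The latest of these is day 18, so roofing runs day 18 to 18 + 7 = day 25.
Insulation needs all of roofing (finishes day 25, plus 2-day gap → day 27); electrical rough-in (finishes day 15, plus 1-day gap → day 16). That puts its earliest start at day 27; it finishes at 27 + 9 = day 36.
Painting waits on insulation (finishes day 36); roofing (finishes day 25, plus 2-day gap → day 27). The latest of these is day 36, which is the earliest painting can start.

36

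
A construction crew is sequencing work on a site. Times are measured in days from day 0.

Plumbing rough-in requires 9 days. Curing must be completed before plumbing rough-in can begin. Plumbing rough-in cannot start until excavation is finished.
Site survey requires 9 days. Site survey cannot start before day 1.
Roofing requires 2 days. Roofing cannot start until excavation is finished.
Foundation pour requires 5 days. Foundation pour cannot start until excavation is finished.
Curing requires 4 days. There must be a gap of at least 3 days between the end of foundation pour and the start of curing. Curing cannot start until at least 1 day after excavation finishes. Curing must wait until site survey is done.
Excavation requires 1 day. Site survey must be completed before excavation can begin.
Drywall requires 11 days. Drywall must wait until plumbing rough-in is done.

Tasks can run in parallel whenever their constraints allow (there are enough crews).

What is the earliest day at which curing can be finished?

23

Site survey waits on its own release at day 1, so it starts at day 1 and finishes at 1 + 9 = day 10.
Excavation cannot begin until site survey (finishes day 10). It runs from day 10 to 10 + 1 = day 11.
After excavation (finishes day 11), foundation pour can start at day 11 and finishes at day 16.
Curing has to wait for foundation pour (finishes day 16, plus 3-day gap → day 19); excavation (finishes day 11, plus 1-day gap → day 12); site survey (finishes day 10). The latest of these is day 19, so curing runs day 19 to 19 + 4 = day 23.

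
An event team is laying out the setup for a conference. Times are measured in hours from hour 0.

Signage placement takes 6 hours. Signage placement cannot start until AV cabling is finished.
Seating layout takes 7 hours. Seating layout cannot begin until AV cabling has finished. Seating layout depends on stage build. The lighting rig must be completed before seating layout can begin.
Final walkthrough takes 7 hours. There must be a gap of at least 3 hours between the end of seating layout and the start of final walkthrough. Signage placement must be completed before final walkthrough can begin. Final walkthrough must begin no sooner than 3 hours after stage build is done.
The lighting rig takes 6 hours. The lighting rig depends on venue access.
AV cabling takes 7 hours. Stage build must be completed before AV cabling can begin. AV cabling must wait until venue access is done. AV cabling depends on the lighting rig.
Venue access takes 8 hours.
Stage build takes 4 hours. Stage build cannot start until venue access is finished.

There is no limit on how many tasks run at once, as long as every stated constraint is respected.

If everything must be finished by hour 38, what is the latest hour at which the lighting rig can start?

To finish by hour 38, final walkthrough (duration 7) must start no later than hour 31.
Seating layout feeds into final walkthrough (must start by hour 31, minus 3-hour gap → hour 28); so seating layout must finish by hour 28 and therefore start by hour 21.
Signage placement has to be done before final walkthrough (must start by hour 31). That means finishing by hour 31, i.e. starting by 31 − 6 = hour 25.
AV cabling has several dependents: seating layout (must start by hour 21); signage placement (must start by hour 25). The earliest of those limits is hour 21, so AV cabling must start by 21 − 7 = hour 14.
The lighting rig must finish in time for AV cabling (must start by hour 14); seating layout (must start by hour 21). The tightest is hour 14, so the lighting rig must start by 14 − 6 = hour 8.

8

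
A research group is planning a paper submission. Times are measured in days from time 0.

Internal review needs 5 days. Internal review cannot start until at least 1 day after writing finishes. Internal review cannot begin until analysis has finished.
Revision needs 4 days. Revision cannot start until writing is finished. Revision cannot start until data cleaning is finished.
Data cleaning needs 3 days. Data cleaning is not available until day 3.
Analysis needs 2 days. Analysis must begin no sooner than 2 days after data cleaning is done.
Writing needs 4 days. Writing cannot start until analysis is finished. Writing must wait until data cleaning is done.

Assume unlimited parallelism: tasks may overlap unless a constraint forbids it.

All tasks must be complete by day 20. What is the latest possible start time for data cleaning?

Nothing follows internal review; the deadline of day 20 is its only limit. It must start by 20 − 5 = day 15.
Nothing follows revision; the deadline of day 20 is its only limit. It must start by 20 − 4 = day 16.
Writing feeds internal review (must start by day 15, minus 1-day gap → day 14); revision (must start by day 16). Taking the minimum, writing must finish by day 14 and start by 14 − 4 = day 10.
Analysis has several dependents: writing (must start by day 10); internal review (must start by day 15). The earliest of those limits is day 10, so analysis must start by 10 − 2 = day 8.
Data cleaning feeds analysis (must start by day 8, minus 2-day gap → day 6); writing (must start by day 10); revision (must start by day 16). Taking the minimum, data cleaning must finish by day 6 and start by 6 − 3 = day 3.

3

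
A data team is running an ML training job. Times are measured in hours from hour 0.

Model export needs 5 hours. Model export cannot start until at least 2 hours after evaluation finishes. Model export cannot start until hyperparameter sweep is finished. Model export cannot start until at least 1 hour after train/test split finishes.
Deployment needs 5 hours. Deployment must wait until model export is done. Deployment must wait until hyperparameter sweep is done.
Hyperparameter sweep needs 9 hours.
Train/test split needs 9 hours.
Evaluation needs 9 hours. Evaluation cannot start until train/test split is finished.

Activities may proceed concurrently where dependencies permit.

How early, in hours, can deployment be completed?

30

Hyperparameter sweep can start immediately at hour 0; it finishes at hour 9.
Train/test split can start immediately at hour 0; it finishes at hour 9.
Evaluation waits on train/test split (finishes hour 9), so it starts at hour 9 and finishes at 9 + 9 = hour 18.
Model export cannot start until evaluation (finishes hour 18, plus 2-hour gap → hour 20); hyperparameter sweep (finishes hour 9); train/test split (finishes hour 9, plus 1-hour gap → hour 10). The controlling bound is hour 20, so model export finishes at 20 + 5 = hour 25.
Deployment has to wait for model export (finishes hour 25); hyperparameter sweep (finishes hour 9). The latest of these is hour 25, so deployment runs hour 25 to 25 + 5 = hour 30.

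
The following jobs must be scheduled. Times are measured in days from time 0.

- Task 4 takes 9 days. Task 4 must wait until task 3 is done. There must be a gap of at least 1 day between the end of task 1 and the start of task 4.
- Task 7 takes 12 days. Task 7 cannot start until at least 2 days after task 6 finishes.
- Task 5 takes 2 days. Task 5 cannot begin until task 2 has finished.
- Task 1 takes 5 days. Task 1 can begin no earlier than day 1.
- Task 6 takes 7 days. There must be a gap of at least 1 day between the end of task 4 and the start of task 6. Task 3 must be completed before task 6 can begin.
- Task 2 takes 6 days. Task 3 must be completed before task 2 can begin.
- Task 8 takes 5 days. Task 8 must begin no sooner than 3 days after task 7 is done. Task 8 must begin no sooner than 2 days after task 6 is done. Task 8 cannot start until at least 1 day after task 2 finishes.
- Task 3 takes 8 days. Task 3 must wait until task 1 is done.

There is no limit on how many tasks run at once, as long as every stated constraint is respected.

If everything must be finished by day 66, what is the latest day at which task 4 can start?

To finish by day 66, task 8 (duration 5) must start no later than day 61.
Since task 8 (must start by day 61, minus 3-day gap → day 58) depends on it, task 7 must finish by day 58. Backing off its 12-day duration gives a latest start of day 46.
Task 6 must finish in time for task 7 (must start by day 46, minus 2-day gap → day 44); task 8 (must start by day 61, minus 2-day gap → day 59). The tightest is day 44, so task 6 must start by 44 − 7 = day 37.
Task 4 feeds into task 6 (must start by day 37, minus 1-day gap → day 36); so task 4 must finish by day 36 and therefore start by day 27.

27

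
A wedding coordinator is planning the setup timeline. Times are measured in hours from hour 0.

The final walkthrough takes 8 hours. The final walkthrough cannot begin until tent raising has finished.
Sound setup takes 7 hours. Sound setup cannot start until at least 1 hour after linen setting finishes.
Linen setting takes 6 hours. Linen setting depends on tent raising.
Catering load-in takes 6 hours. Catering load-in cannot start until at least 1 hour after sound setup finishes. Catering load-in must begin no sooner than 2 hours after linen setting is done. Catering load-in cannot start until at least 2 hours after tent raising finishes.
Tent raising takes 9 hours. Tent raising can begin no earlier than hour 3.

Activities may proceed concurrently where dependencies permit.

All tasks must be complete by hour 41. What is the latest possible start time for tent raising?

Nothing follows catering load-in; the deadline of hour 41 is its only limit. It must start by 41 − 6 = hour 35.
Since catering load-in (must start by hour 35, minus 1-hour gap → hour 34) depends on it, sound setup must finish by hour 34. Backing off its 7-hour duration gives a latest start of hour 27.
Linen setting has several dependents: sound setup (must start by hour 27, minus 1-hour gap → hour 26); catering load-in (must start by hour 35, minus 2-hour gap → hour 33). The earliest of those limits is hour 26, so linen setting must start by 26 − 6 = hour 20.
Nothing follows the final walkthrough; the deadline of hour 41 is its only limit. It must start by 41 − 8 = hour 33.
Tent raising must finish in time for linen setting (must start by hour 20); catering load-in (must start by hour 35, minus 2-hour gap → hour 33); the final walkthrough (must start by hour 33). The tightest is hour 20, so tent raising must start by 20 − 9 = hour 11.

11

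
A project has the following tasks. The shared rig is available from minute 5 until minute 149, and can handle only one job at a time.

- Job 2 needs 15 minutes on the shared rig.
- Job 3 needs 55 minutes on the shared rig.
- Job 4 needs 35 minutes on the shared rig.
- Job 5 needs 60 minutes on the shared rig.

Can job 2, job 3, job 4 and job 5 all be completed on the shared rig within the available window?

No

The shared rig window is 149 − 5 = 144 minutes.
Running back to back, the jobs need 15 + 55 + 35 + 60 = 165 minutes on the shared rig.
Since 165 > 144, they cannot all fit.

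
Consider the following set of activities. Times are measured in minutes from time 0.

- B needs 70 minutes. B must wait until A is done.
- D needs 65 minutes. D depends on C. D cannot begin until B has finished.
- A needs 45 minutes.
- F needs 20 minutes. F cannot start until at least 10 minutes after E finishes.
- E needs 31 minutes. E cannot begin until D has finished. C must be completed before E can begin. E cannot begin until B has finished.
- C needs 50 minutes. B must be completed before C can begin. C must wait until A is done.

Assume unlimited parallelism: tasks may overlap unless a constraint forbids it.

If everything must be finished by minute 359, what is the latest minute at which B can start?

113

To finish by minute 359, F (duration 20) must start no later than minute 339.
E must finish before F (must start by minute 339, minus 10-minute gap → minute 329). With a 31-minute duration, E must start by 329 − 31 = minute 298.
D must finish before E (must start by minute 298). With a 65-minute duration, D must start by 298 − 65 = minute 233.
C has several dependents: D (must start by minute 233); E (must start by minute 298). The earliest of those limits is minute 233, so C must start by 233 − 50 = minute 183.
For B: C (must start by minute 183); D (must start by minute 233); E (must start by minute 298). The most restrictive is minute 183; with a 70-minute duration, B must start by minute 113.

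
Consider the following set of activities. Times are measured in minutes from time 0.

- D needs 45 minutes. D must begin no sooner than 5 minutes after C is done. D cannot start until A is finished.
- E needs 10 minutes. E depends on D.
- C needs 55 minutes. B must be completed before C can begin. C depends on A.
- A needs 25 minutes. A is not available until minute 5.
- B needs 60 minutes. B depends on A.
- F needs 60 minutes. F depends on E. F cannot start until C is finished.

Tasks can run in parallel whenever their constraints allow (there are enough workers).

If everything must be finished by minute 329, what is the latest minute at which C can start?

154

F must finish by minute 329; it takes 60 minutes, so it must start by 329 − 60 = minute 269.
Since F (must start by minute 269) depends on it, E must finish by minute 269. Backing off its 10-minute duration gives a latest start of minute 259.
Since E (must start by minute 259) depends on it, D must finish by minute 259. Backing off its 45-minute duration gives a latest start of minute 214.
C feeds D (must start by minute 214, minus 5-minute gap → minute 209); F (must start by minute 269). Taking the minimum, C must finish by minute 209 and start by 209 − 55 = minute 154.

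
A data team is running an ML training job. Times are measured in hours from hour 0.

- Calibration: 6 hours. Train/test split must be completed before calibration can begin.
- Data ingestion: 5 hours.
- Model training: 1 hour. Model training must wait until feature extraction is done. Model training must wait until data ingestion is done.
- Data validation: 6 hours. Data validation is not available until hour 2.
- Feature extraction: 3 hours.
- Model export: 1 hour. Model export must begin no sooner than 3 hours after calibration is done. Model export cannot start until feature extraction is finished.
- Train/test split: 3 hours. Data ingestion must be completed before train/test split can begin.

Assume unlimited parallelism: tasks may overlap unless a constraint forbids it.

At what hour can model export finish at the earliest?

18

Feature extraction can start immediately at hour 0; it finishes at hour 3.
Data ingestion can start immediately at hour 0; it finishes at hour 5.
Train/test split waits on data ingestion (finishes hour 5), so it starts at hour 5 and finishes at 5 + 3 = hour 8.
Calibration cannot begin until train/test split (finishes hour 8). It runs from hour 8 to 8 + 6 = hour 14.
Model export has to wait for calibration (finishes hour 14, plus 3-hour gap → hour 17); feature extraction (finishes hour 3). The latest of these is hour 17, so model export runs hour 17 to 17 + 1 = hour 18.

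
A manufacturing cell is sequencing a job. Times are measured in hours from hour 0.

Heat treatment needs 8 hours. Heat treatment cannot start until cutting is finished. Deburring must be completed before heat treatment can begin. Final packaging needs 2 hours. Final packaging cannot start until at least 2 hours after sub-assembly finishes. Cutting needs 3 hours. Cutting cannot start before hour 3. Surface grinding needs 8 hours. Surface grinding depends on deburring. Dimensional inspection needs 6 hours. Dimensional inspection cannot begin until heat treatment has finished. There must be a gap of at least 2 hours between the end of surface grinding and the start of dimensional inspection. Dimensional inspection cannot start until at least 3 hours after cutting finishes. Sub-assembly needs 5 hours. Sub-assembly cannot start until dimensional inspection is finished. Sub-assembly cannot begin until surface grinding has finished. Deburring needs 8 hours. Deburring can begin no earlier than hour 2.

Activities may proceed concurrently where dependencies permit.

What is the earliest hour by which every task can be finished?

Deburring cannot begin until its own release at hour 2. It runs from hour 2 to 2 + 8 = hour 10.
After deburring (finishes hour 10), surface grinding can start at hour 10 and finishes at hour 18.
After its own release at hour 3, cutting can start at hour 3 and finishes at hour 6.
Heat treatment has to wait for cutting (finishes hour 6); deburring (finishes hour 10). The latest of these is hour 10, so heat treatment runs hour 10 to 10 + 8 = hour 18.
Dimensional inspection has to wait for heat treatment (finishes hour 18); surface grinding (finishes hour 18, plus 2-hour gap → hour 20); cutting (finishes hour 6, plus 3-hour gap → hour 9). The latest of these is hour 20, so dimensional inspection runs hour 20 to 20 + 6 = hour 26.
Sub-assembly cannot start until dimensional inspection (finishes hour 26); surface grinding (finishes hour 18). The controlling bound is hour 26, so sub-assembly finishes at 26 + 5 = hour 31.
After sub-assembly (finishes hour 31, plus 2-hour gap → hour 33), final packaging can start at hour 33 and finishes at hour 35.
All tasks are finished once the last one completes. Finish times: Cutting at 6, Deburring at 10, Heat treatment at 18, Surface grinding at 18, Dimensional inspection at 26, Sub-assembly at 31, Final packaging at 35. The latest is hour 35.

35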